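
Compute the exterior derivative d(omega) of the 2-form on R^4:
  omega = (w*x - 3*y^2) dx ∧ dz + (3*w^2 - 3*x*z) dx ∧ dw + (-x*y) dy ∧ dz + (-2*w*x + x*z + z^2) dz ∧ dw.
d(omega) = (5*y) dx ∧ dy ∧ dz + (-2*w + 4*x + z) dx ∧ dz ∧ dw

For a 2-form omega = sum_{i<j} g_{ij} dx_i ∧ dx_j, the exterior derivative is
  d(omega) = sum_{i<j} d(g_{ij}) ∧ dx_i ∧ dx_j = sum_{i<j, k} (∂g_{ij}/∂x_k) dx_k ∧ dx_i ∧ dx_j.
Expand each term, using dx_k ∧ dx_i ∧ dx_j = sgn(permutation) dx_{(a)} ∧ dx_{(b)} ∧ dx_{(c)} with (a < b < c) sorted:
  d(w*x - 3*y^2) includes (∂/∂y)(w*x - 3*y^2) dy = (-6*y) dy, which multiplied by dx ∧ dz gives (6*y) dx ∧ dy ∧ dz
  d(w*x - 3*y^2) includes (∂/∂w)(w*x - 3*y^2) dw = (x) dw, which multiplied by dx ∧ dz gives (x) dx ∧ dz ∧ dw
  d(3*w^2 - 3*x*z) includes (∂/∂z)(3*w^2 - 3*x*z) dz = (-3*x) dz, which multiplied by dx ∧ dw gives (3*x) dx ∧ dz ∧ dw
  d(-x*y) includes (∂/∂x)(-x*y) dx = (-y) dx, which multiplied by dy ∧ dz gives (-y) dx ∧ dy ∧ dz
  d(-2*w*x + x*z + z^2) includes (∂/∂x)(-2*w*x + x*z + z^2) dx = (-2*w + z) dx, which multiplied by dz ∧ dw gives (-2*w + z) dx ∧ dz ∧ dw
Collecting like 3-forms: d(omega) = (5*y) dx ∧ dy ∧ dz + (-2*w + 4*x + z) dx ∧ dz ∧ dw.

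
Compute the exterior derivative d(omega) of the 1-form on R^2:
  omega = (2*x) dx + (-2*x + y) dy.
d(omega) = (-2) dx ∧ dy

For a 1-form omega = sum_i f_i dx_i, the exterior derivative is
  d(omega) = sum_{i < j} (∂f_j/∂x_i - ∂f_i/∂x_j) dx_i ∧ dx_j.
  coefficient of dx ∧ dy: ∂f_2/∂x - ∂f_1/∂y = ∂(-2*x + y)/∂x - ∂(2*x)/∂y = -2
Assembling: d(omega) = (-2) dx ∧ dy.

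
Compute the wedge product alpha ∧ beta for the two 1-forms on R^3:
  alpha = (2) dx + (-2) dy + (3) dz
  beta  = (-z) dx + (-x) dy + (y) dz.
alpha ∧ beta = (-2*x - 2*z) dx ∧ dy + (2*y + 3*z) dx ∧ dz + (3*x - 2*y) dy ∧ dz

Distribute the wedge, using dx_i ∧ dx_j = -dx_j ∧ dx_i and dx_i ∧ dx_i = 0. For each pair (i, j) with i < j, the coefficient of dx_i ∧ dx_j in alpha ∧ beta is (alpha_i * beta_j - alpha_j * beta_i). Collecting: alpha ∧ beta = (-2*x - 2*z) dx ∧ dy + (2*y + 3*z) dx ∧ dz + (3*x - 2*y) dy ∧ dz.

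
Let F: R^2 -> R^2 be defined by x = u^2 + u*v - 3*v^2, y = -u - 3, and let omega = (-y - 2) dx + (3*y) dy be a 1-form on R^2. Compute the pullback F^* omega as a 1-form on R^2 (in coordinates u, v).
F^* omega = (2*u^2 + u*v + 5*u + v + 9) du + (u^2 - 6*u*v + u - 6*v) dv

Using F^*(f dg) = (f ∘ F) d(g ∘ F), substitute each coordinate x_i by F_i(u, v) in f_i, and replace dx_i by d F_i = (∂F_i/∂u) du + (∂F_i/∂v) dv.
  For the x component: f_1(F) = u + 1; d F_1 = (2*u + v) du + (u - 6*v) dv
  For the y component: f_2(F) = -3*u - 9; d F_2 = (-1) du + (0) dv
Combining and collecting du, dv coefficients:
  coeff of du: 2*u^2 + u*v + 5*u + v + 9
  coeff of dv: u^2 - 6*u*v + u - 6*v
F^* omega = (2*u^2 + u*v + 5*u + v + 9) du + (u^2 - 6*u*v + u - 6*v) dv.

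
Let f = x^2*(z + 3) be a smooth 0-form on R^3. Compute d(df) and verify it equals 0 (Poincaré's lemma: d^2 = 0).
d(df) = 0

Step 1: df = sum_i (∂f/∂x_i) dx_i = (2*x*(z + 3)) dx + (0) dy + (x^2) dz.
Step 2: Apply d again. Using the 1-form formula, the coefficient of dx ∧ dy in d(df) is ∂^2 f/∂x ∂y - ∂^2 f/∂y ∂x = (0) - (0) = 0 (equality of mixed partials for smooth f).
Similarly for dx ∧ dz and dy ∧ dz — all coefficients vanish. So d(df) = 0.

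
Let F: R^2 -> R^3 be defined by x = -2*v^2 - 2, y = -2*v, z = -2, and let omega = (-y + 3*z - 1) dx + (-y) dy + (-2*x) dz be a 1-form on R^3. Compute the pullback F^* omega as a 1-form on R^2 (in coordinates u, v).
F^* omega = (8*v*(3 - v)) dv

Using F^*(f dg) = (f ∘ F) d(g ∘ F), substitute each coordinate x_i by F_i(u, v) in f_i, and replace dx_i by d F_i = (∂F_i/∂u) du + (∂F_i/∂v) dv.
  For the x component: f_1(F) = 2*v - 7; d F_1 = (0) du + (-4*v) dv
  For the y component: f_2(F) = 2*v; d F_2 = (0) du + (-2) dv
  For the z component: f_3(F) = 4*v^2 + 4; d F_3 = (0) du + (0) dv
Combining and collecting du, dv coefficients:
  coeff of du: 0
  coeff of dv: 8*v*(3 - v)
F^* omega = (8*v*(3 - v)) dv.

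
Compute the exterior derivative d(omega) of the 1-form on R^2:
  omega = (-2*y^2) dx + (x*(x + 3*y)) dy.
d(omega) = (2*x + 7*y) dx ∧ dy

For a 1-form omega = sum_i f_i dx_i, the exterior derivative is
  d(omega) = sum_{i < j} (∂f_j/∂x_i - ∂f_i/∂x_j) dx_i ∧ dx_j.
  coefficient of dx ∧ dy: ∂f_2/∂x - ∂f_1/∂y = ∂(x*(x + 3*y))/∂x - ∂(-2*y^2)/∂y = 2*x + 7*y
Assembling: d(omega) = (2*x + 7*y) dx ∧ dy.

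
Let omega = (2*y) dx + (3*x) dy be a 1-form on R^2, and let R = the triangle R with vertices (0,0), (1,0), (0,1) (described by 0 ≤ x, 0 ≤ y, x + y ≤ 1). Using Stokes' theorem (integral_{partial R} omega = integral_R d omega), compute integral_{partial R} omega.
integral_(partial R) omega = 1/2

Stokes: integral_partial_R omega = integral_R d omega with d omega = (∂Q/∂x - ∂P/∂y) dx ∧ dy.
  ∂Q/∂x = 3
  ∂P/∂y = 2
  integrand = ∂Q/∂x - ∂P/∂y = 1.
Integrating over R: integral_0^1 integral_0^{1-x} (1) dy dx = 1/2.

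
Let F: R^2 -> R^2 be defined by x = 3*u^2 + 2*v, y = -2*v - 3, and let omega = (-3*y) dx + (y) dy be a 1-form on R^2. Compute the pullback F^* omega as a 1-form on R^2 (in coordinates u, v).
F^* omega = (18*u*(2*v + 3)) du + (16*v + 24) dv

Using F^*(f dg) = (f ∘ F) d(g ∘ F), substitute each coordinate x_i by F_i(u, v) in f_i, and replace dx_i by d F_i = (∂F_i/∂u) du + (∂F_i/∂v) dv.
  For the x component: f_1(F) = 6*v + 9; d F_1 = (6*u) du + (2) dv
  For the y component: f_2(F) = -2*v - 3; d F_2 = (0) du + (-2) dv
Combining and collecting du, dv coefficients:
  coeff of du: 18*u*(2*v + 3)
  coeff of dv: 16*v + 24
F^* omega = (18*u*(2*v + 3)) du + (16*v + 24) dv.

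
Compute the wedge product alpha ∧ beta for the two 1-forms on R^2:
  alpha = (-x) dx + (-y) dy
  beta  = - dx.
alpha ∧ beta = (-y) dx ∧ dy

Distribute the wedge, using dx_i ∧ dx_j = -dx_j ∧ dx_i and dx_i ∧ dx_i = 0. For each pair (i, j) with i < j, the coefficient of dx_i ∧ dx_j in alpha ∧ beta is (alpha_i * beta_j - alpha_j * beta_i). Collecting: alpha ∧ beta = (-y) dx ∧ dy.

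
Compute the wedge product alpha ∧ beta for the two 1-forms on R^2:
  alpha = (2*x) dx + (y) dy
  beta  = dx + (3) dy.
alpha ∧ beta = (6*x - y) dx ∧ dy

Distribute the wedge, using dx_i ∧ dx_j = -dx_j ∧ dx_i and dx_i ∧ dx_i = 0. For each pair (i, j) with i < j, the coefficient of dx_i ∧ dx_j in alpha ∧ beta is (alpha_i * beta_j - alpha_j * beta_i). Collecting: alpha ∧ beta = (6*x - y) dx ∧ dy.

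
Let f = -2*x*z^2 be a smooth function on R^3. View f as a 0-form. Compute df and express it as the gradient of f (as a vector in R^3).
df = (-2*z^2) dx + (0) dy + (-4*x*z) dz; grad f = (-2*z^2, 0, -4*x*z)

For a 0-form f, d f = (∂f/∂x) dx + (∂f/∂y) dy + (∂f/∂z) dz. The components of the vector representation are exactly the entries of grad f in Cartesian coordinates:
  ∂f/∂x = -2*z^2
  ∂f/∂y = 0
  ∂f/∂z = -4*x*z.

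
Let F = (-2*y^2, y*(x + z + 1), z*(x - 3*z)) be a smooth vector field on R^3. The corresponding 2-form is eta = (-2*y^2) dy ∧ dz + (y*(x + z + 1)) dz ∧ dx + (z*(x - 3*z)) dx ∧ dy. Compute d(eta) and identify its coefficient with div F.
d(eta) = (2*x - 5*z + 1) dx ∧ dy ∧ dz; div F = 2*x - 5*z + 1

For a 2-form in R^3 of the form above, applying d gives a 3-form with coefficient ∂P/∂x + ∂Q/∂y + ∂R/∂z:
  ∂P/∂x = 0
  ∂Q/∂y = x + z + 1
  ∂R/∂z = x - 6*z
Sum = 2*x - 5*z + 1, which is exactly div F.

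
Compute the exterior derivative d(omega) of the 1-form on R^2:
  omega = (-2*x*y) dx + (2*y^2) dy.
d(omega) = (2*x) dx ∧ dy

For a 1-form omega = sum_i f_i dx_i, the exterior derivative is
  d(omega) = sum_{i < j} (∂f_j/∂x_i - ∂f_i/∂x_j) dx_i ∧ dx_j.
  coefficient of dx ∧ dy: ∂f_2/∂x - ∂f_1/∂y = ∂(2*y^2)/∂x - ∂(-2*x*y)/∂y = 2*x
Assembling: d(omega) = (2*x) dx ∧ dy.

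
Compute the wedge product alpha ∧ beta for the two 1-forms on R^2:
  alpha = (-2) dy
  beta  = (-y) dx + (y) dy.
alpha ∧ beta = (-2*y) dx ∧ dy

Distribute the wedge, using dx_i ∧ dx_j = -dx_j ∧ dx_i and dx_i ∧ dx_i = 0. For each pair (i, j) with i < j, the coefficient of dx_i ∧ dx_j in alpha ∧ beta is (alpha_i * beta_j - alpha_j * beta_i). Collecting: alpha ∧ beta = (-2*y) dx ∧ dy.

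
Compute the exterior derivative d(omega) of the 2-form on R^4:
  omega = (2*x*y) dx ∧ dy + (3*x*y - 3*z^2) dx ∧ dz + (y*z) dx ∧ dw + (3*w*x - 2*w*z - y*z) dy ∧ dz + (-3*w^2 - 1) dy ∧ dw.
d(omega) = (3*w - 3*x) dx ∧ dy ∧ dz + (-z) dx ∧ dy ∧ dw + (-y) dx ∧ dz ∧ dw + (3*x - 2*z) dy ∧ dz ∧ dw

For a 2-form omega = sum_{i<j} g_{ij} dx_i ∧ dx_j, the exterior derivative is
  d(omega) = sum_{i<j} d(g_{ij}) ∧ dx_i ∧ dx_j = sum_{i<j, k} (∂g_{ij}/∂x_k) dx_k ∧ dx_i ∧ dx_j.
Expand each term, using dx_k ∧ dx_i ∧ dx_j = sgn(permutation) dx_{(a)} ∧ dx_{(b)} ∧ dx_{(c)} with (a < b < c) sorted:
  d(3*x*y - 3*z^2) includes (∂/∂y)(3*x*y - 3*z^2) dy = (3*x) dy, which multiplied by dx ∧ dz gives (-3*x) dx ∧ dy ∧ dz
  d(y*z) includes (∂/∂y)(y*z) dy = (z) dy, which multiplied by dx ∧ dw gives (-z) dx ∧ dy ∧ dw
  d(y*z) includes (∂/∂z)(y*z) dz = (y) dz, which multiplied by dx ∧ dw gives (-y) dx ∧ dz ∧ dw
  d(3*w*x - 2*w*z - y*z) includes (∂/∂x)(3*w*x - 2*w*z - y*z) dx = (3*w) dx, which multiplied by dy ∧ dz gives (3*w) dx ∧ dy ∧ dz
  d(3*w*x - 2*w*z - y*z) includes (∂/∂w)(3*w*x - 2*w*z - y*z) dw = (3*x - 2*z) dw, which multiplied by dy ∧ dz gives (3*x - 2*z) dy ∧ dz ∧ dw
Collecting like 3-forms: d(omega) = (3*w - 3*x) dx ∧ dy ∧ dz + (-z) dx ∧ dy ∧ dw + (-y) dx ∧ dz ∧ dw + (3*x - 2*z) dy ∧ dz ∧ dw.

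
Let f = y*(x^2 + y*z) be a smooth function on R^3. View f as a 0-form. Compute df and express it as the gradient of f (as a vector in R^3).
df = (2*x*y) dx + (x^2 + 2*y*z) dy + (y^2) dz; grad f = (2*x*y, x^2 + 2*y*z, y^2)

For a 0-form f, d f = (∂f/∂x) dx + (∂f/∂y) dy + (∂f/∂z) dz. The components of the vector representation are exactly the entries of grad f in Cartesian coordinates:
  ∂f/∂x = 2*x*y
  ∂f/∂y = x^2 + 2*y*z
  ∂f/∂z = y^2.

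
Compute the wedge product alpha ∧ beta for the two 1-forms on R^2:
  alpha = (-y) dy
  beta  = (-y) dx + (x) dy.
alpha ∧ beta = (-y^2) dx ∧ dy

Distribute the wedge, using dx_i ∧ dx_j = -dx_j ∧ dx_i and dx_i ∧ dx_i = 0. For each pair (i, j) with i < j, the coefficient of dx_i ∧ dx_j in alpha ∧ beta is (alpha_i * beta_j - alpha_j * beta_i). Collecting: alpha ∧ beta = (-y^2) dx ∧ dy.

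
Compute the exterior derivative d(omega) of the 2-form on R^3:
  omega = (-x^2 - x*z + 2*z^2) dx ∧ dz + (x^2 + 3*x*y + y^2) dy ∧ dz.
d(omega) = (2*x + 3*y) dx ∧ dy ∧ dz

For a 2-form omega = sum_{i<j} g_{ij} dx_i ∧ dx_j, the exterior derivative is
  d(omega) = sum_{i<j} d(g_{ij}) ∧ dx_i ∧ dx_j = sum_{i<j, k} (∂g_{ij}/∂x_k) dx_k ∧ dx_i ∧ dx_j.
Expand each term, using dx_k ∧ dx_i ∧ dx_j = sgn(permutation) dx_{(a)} ∧ dx_{(b)} ∧ dx_{(c)} with (a < b < c) sorted:
  d(x^2 + 3*x*y + y^2) includes (∂/∂x)(x^2 + 3*x*y + y^2) dx = (2*x + 3*y) dx, which multiplied by dy ∧ dz gives (2*x + 3*y) dx ∧ dy ∧ dz
Collecting like 3-forms: d(omega) = (2*x + 3*y) dx ∧ dy ∧ dz.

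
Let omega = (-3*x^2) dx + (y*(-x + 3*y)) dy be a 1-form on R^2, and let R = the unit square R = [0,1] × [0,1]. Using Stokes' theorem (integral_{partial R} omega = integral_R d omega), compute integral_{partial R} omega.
integral_(partial R) omega = -1/2

Stokes: integral_partial_R omega = integral_R d omega with d omega = (∂Q/∂x - ∂P/∂y) dx ∧ dy.
  ∂Q/∂x = -y
  ∂P/∂y = 0
  integrand = ∂Q/∂x - ∂P/∂y = -y.
Integrating over R: integral_0^1 integral_0^1 (-y) dx dy = -1/2.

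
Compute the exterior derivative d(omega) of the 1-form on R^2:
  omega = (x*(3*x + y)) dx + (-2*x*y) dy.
d(omega) = (-x - 2*y) dx ∧ dy

For a 1-form omega = sum_i f_i dx_i, the exterior derivative is
  d(omega) = sum_{i < j} (∂f_j/∂x_i - ∂f_i/∂x_j) dx_i ∧ dx_j.
  coefficient of dx ∧ dy: ∂f_2/∂x - ∂f_1/∂y = ∂(-2*x*y)/∂x - ∂(x*(3*x + y))/∂y = -x - 2*y
Assembling: d(omega) = (-x - 2*y) dx ∧ dy.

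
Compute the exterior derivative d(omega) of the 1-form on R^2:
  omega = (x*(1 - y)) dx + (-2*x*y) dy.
d(omega) = (x - 2*y) dx ∧ dy

For a 1-form omega = sum_i f_i dx_i, the exterior derivative is
  d(omega) = sum_{i < j} (∂f_j/∂x_i - ∂f_i/∂x_j) dx_i ∧ dx_j.
  coefficient of dx ∧ dy: ∂f_2/∂x - ∂f_1/∂y = ∂(-2*x*y)/∂x - ∂(x*(1 - y))/∂y = x - 2*y
Assembling: d(omega) = (x - 2*y) dx ∧ dy.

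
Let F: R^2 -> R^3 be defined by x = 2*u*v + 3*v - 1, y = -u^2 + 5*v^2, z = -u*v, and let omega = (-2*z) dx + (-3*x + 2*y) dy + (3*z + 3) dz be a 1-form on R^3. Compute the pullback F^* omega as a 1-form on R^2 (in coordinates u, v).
F^* omega = (4*u^3 + 12*u^2*v - 13*u*v^2 + 18*u*v - 6*u - 3*v) du + (-13*u^2*v - 60*u*v^2 + 6*u*v - 3*u + 100*v^3 - 90*v^2 + 30*v) dv

Using F^*(f dg) = (f ∘ F) d(g ∘ F), substitute each coordinate x_i by F_i(u, v) in f_i, and replace dx_i by d F_i = (∂F_i/∂u) du + (∂F_i/∂v) dv.
  For the x component: f_1(F) = 2*u*v; d F_1 = (2*v) du + (2*u + 3) dv
  For the y component: f_2(F) = -2*u^2 - 6*u*v + 10*v^2 - 9*v + 3; d F_2 = (-2*u) du + (10*v) dv
  For the z component: f_3(F) = -3*u*v + 3; d F_3 = (-v) du + (-u) dv
Combining and collecting du, dv coefficients:
  coeff of du: 4*u^3 + 12*u^2*v - 13*u*v^2 + 18*u*v - 6*u - 3*v
  coeff of dv: -13*u^2*v - 60*u*v^2 + 6*u*v - 3*u + 100*v^3 - 90*v^2 + 30*v
F^* omega = (4*u^3 + 12*u^2*v - 13*u*v^2 + 18*u*v - 6*u - 3*v) du + (-13*u^2*v - 60*u*v^2 + 6*u*v - 3*u + 100*v^3 - 90*v^2 + 30*v) dv.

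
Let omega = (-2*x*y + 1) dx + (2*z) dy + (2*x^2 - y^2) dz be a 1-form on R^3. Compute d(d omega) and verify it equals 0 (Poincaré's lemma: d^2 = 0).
d(d omega) = 0

Step 1: d omega = sum_{i<j} (∂f_j/∂x_i - ∂f_i/∂x_j) dx_i ∧ dx_j:
  coeff of dx ∧ dy: 2*x
  coeff of dx ∧ dz: 4*x
  coeff of dy ∧ dz: -2*y - 2
Step 2: Apply d again to each 2-form coefficient. The only possible 3-form in R^3 is dx ∧ dy ∧ dz, with coefficient
  ∂(coeff of dy∧dz)/∂x - ∂(coeff of dx∧dz)/∂y + ∂(coeff of dx∧dy)/∂z
  = ∂/∂x (-2*y - 2) - ∂/∂y (4*x) + ∂/∂z (2*x).
Each of these terms simplifies to sums of mixed partials that cancel in pairs. The result is 0 (by equality of mixed partials for smooth functions — Schwarz / Clairaut).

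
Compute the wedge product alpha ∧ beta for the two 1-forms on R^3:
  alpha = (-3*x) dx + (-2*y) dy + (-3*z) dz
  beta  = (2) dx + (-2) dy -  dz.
alpha ∧ beta = (6*x + 4*y) dx ∧ dy + (3*x + 6*z) dx ∧ dz + (2*y - 6*z) dy ∧ dz

Distribute the wedge, using dx_i ∧ dx_j = -dx_j ∧ dx_i and dx_i ∧ dx_i = 0. For each pair (i, j) with i < j, the coefficient of dx_i ∧ dx_j in alpha ∧ beta is (alpha_i * beta_j - alpha_j * beta_i). Collecting: alpha ∧ beta = (6*x + 4*y) dx ∧ dy + (3*x + 6*z) dx ∧ dz + (2*y - 6*z) dy ∧ dz.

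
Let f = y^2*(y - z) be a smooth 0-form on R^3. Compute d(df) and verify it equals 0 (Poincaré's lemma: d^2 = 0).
d(df) = 0

Step 1: df = sum_i (∂f/∂x_i) dx_i = (0) dx + (y*(3*y - 2*z)) dy + (-y^2) dz.
Step 2: Apply d again. Using the 1-form formula, the coefficient of dx ∧ dy in d(df) is ∂^2 f/∂x ∂y - ∂^2 f/∂y ∂x = (0) - (0) = 0 (equality of mixed partials for smooth f).
Similarly for dx ∧ dz and dy ∧ dz — all coefficients vanish. So d(df) = 0.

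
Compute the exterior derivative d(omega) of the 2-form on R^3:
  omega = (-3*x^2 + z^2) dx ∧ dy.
d(omega) = (2*z) dx ∧ dy ∧ dz

For a 2-form omega = sum_{i<j} g_{ij} dx_i ∧ dx_j, the exterior derivative is
  d(omega) = sum_{i<j} d(g_{ij}) ∧ dx_i ∧ dx_j = sum_{i<j, k} (∂g_{ij}/∂x_k) dx_k ∧ dx_i ∧ dx_j.
Expand each term, using dx_k ∧ dx_i ∧ dx_j = sgn(permutation) dx_{(a)} ∧ dx_{(b)} ∧ dx_{(c)} with (a < b < c) sorted:
  d(-3*x^2 + z^2) includes (∂/∂z)(-3*x^2 + z^2) dz = (2*z) dz, which multiplied by dx ∧ dy gives (2*z) dx ∧ dy ∧ dz
Collecting like 3-forms: d(omega) = (2*z) dx ∧ dy ∧ dz.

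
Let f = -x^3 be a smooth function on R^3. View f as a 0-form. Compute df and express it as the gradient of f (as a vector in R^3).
df = (-3*x^2) dx + (0) dy + (0) dz; grad f = (-3*x^2, 0, 0)

For a 0-form f, d f = (∂f/∂x) dx + (∂f/∂y) dy + (∂f/∂z) dz. The components of the vector representation are exactly the entries of grad f in Cartesian coordinates:
  ∂f/∂x = -3*x^2
  ∂f/∂y = 0
  ∂f/∂z = 0.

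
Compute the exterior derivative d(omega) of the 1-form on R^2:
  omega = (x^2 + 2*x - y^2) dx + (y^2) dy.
d(omega) = (2*y) dx ∧ dy

For a 1-form omega = sum_i f_i dx_i, the exterior derivative is
  d(omega) = sum_{i < j} (∂f_j/∂x_i - ∂f_i/∂x_j) dx_i ∧ dx_j.
  coefficient of dx ∧ dy: ∂f_2/∂x - ∂f_1/∂y = ∂(y^2)/∂x - ∂(x^2 + 2*x - y^2)/∂y = 2*y
Assembling: d(omega) = (2*y) dx ∧ dy.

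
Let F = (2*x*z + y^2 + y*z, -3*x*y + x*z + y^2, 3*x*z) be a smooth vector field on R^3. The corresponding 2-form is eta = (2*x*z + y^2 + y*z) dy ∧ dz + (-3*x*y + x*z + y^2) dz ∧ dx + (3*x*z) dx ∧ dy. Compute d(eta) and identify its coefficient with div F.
d(eta) = (2*y + 2*z) dx ∧ dy ∧ dz; div F = 2*y + 2*z

For a 2-form in R^3 of the form above, applying d gives a 3-form with coefficient ∂P/∂x + ∂Q/∂y + ∂R/∂z:
  ∂P/∂x = 2*z
  ∂Q/∂y = -3*x + 2*y
  ∂R/∂z = 3*x
Sum = 2*y + 2*z, which is exactly div F.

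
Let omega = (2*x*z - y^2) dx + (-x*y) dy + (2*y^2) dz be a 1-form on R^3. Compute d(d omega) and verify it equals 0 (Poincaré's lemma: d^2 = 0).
d(d omega) = 0

Step 1: d omega = sum_{i<j} (∂f_j/∂x_i - ∂f_i/∂x_j) dx_i ∧ dx_j:
  coeff of dx ∧ dy: y
  coeff of dx ∧ dz: -2*x
  coeff of dy ∧ dz: 4*y
Step 2: Apply d again to each 2-form coefficient. The only possible 3-form in R^3 is dx ∧ dy ∧ dz, with coefficient
  ∂(coeff of dy∧dz)/∂x - ∂(coeff of dx∧dz)/∂y + ∂(coeff of dx∧dy)/∂z
  = ∂/∂x (4*y) - ∂/∂y (-2*x) + ∂/∂z (y).
Each of these terms simplifies to sums of mixed partials that cancel in pairs. The result is 0 (by equality of mixed partials for smooth functions — Schwarz / Clairaut).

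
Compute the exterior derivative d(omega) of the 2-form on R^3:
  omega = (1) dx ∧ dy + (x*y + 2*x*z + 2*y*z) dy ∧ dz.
d(omega) = (y + 2*z) dx ∧ dy ∧ dz

For a 2-form omega = sum_{i<j} g_{ij} dx_i ∧ dx_j, the exterior derivative is
  d(omega) = sum_{i<j} d(g_{ij}) ∧ dx_i ∧ dx_j = sum_{i<j, k} (∂g_{ij}/∂x_k) dx_k ∧ dx_i ∧ dx_j.
Expand each term, using dx_k ∧ dx_i ∧ dx_j = sgn(permutation) dx_{(a)} ∧ dx_{(b)} ∧ dx_{(c)} with (a < b < c) sorted:
  d(x*y + 2*x*z + 2*y*z) includes (∂/∂x)(x*y + 2*x*z + 2*y*z) dx = (y + 2*z) dx, which multiplied by dy ∧ dz gives (y + 2*z) dx ∧ dy ∧ dz
Collecting like 3-forms: d(omega) = (y + 2*z) dx ∧ dy ∧ dz.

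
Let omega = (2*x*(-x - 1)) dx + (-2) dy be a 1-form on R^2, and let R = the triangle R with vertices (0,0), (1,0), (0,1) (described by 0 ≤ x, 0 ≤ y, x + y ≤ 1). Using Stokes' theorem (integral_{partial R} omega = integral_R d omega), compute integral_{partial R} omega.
integral_(partial R) omega = 0

Stokes: integral_partial_R omega = integral_R d omega with d omega = (∂Q/∂x - ∂P/∂y) dx ∧ dy.
  ∂Q/∂x = 0
  ∂P/∂y = 0
  integrand = ∂Q/∂x - ∂P/∂y = 0.
Integrating over R: integral_0^1 integral_0^{1-x} (0) dy dx = 0.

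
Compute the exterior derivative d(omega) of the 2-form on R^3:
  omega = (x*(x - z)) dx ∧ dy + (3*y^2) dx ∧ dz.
d(omega) = (-x - 6*y) dx ∧ dy ∧ dz

For a 2-form omega = sum_{i<j} g_{ij} dx_i ∧ dx_j, the exterior derivative is
  d(omega) = sum_{i<j} d(g_{ij}) ∧ dx_i ∧ dx_j = sum_{i<j, k} (∂g_{ij}/∂x_k) dx_k ∧ dx_i ∧ dx_j.
Expand each term, using dx_k ∧ dx_i ∧ dx_j = sgn(permutation) dx_{(a)} ∧ dx_{(b)} ∧ dx_{(c)} with (a < b < c) sorted:
  d(x*(x - z)) includes (∂/∂z)(x*(x - z)) dz = (-x) dz, which multiplied by dx ∧ dy gives (-x) dx ∧ dy ∧ dz
  d(3*y^2) includes (∂/∂y)(3*y^2) dy = (6*y) dy, which multiplied by dx ∧ dz gives (-6*y) dx ∧ dy ∧ dz
Collecting like 3-forms: d(omega) = (-x - 6*y) dx ∧ dy ∧ dz.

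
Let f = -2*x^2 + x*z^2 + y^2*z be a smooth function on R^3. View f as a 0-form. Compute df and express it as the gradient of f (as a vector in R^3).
df = (-4*x + z^2) dx + (2*y*z) dy + (2*x*z + y^2) dz; grad f = (-4*x + z^2, 2*y*z, 2*x*z + y^2)

For a 0-form f, d f = (∂f/∂x) dx + (∂f/∂y) dy + (∂f/∂z) dz. The components of the vector representation are exactly the entries of grad f in Cartesian coordinates:
  ∂f/∂x = -4*x + z^2
  ∂f/∂y = 2*y*z
  ∂f/∂z = 2*x*z + y^2.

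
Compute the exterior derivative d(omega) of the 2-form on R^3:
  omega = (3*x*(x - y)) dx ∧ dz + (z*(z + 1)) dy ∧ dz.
d(omega) = (3*x) dx ∧ dy ∧ dz

For a 2-form omega = sum_{i<j} g_{ij} dx_i ∧ dx_j, the exterior derivative is
  d(omega) = sum_{i<j} d(g_{ij}) ∧ dx_i ∧ dx_j = sum_{i<j, k} (∂g_{ij}/∂x_k) dx_k ∧ dx_i ∧ dx_j.
Expand each term, using dx_k ∧ dx_i ∧ dx_j = sgn(permutation) dx_{(a)} ∧ dx_{(b)} ∧ dx_{(c)} with (a < b < c) sorted:
  d(3*x*(x - y)) includes (∂/∂y)(3*x*(x - y)) dy = (-3*x) dy, which multiplied by dx ∧ dz gives (3*x) dx ∧ dy ∧ dz
Collecting like 3-forms: d(omega) = (3*x) dx ∧ dy ∧ dz.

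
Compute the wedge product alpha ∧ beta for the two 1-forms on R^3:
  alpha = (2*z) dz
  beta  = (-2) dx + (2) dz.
alpha ∧ beta = (4*z) dx ∧ dz

Distribute the wedge, using dx_i ∧ dx_j = -dx_j ∧ dx_i and dx_i ∧ dx_i = 0. For each pair (i, j) with i < j, the coefficient of dx_i ∧ dx_j in alpha ∧ beta is (alpha_i * beta_j - alpha_j * beta_i). Collecting: alpha ∧ beta = (4*z) dx ∧ dz.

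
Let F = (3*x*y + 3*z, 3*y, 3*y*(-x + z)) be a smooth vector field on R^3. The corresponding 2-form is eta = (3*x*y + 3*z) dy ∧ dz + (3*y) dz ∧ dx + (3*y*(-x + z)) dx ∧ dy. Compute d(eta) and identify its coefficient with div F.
d(eta) = (6*y + 3) dx ∧ dy ∧ dz; div F = 6*y + 3

For a 2-form in R^3 of the form above, applying d gives a 3-form with coefficient ∂P/∂x + ∂Q/∂y + ∂R/∂z:
  ∂P/∂x = 3*y
  ∂Q/∂y = 3
  ∂R/∂z = 3*y
Sum = 6*y + 3, which is exactly div F.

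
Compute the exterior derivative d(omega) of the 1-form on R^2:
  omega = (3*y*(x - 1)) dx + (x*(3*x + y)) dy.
d(omega) = (3*x + y + 3) dx ∧ dy

For a 1-form omega = sum_i f_i dx_i, the exterior derivative is
  d(omega) = sum_{i < j} (∂f_j/∂x_i - ∂f_i/∂x_j) dx_i ∧ dx_j.
  coefficient of dx ∧ dy: ∂f_2/∂x - ∂f_1/∂y = ∂(x*(3*x + y))/∂x - ∂(3*y*(x - 1))/∂y = 3*x + y + 3
Assembling: d(omega) = (3*x + y + 3) dx ∧ dy.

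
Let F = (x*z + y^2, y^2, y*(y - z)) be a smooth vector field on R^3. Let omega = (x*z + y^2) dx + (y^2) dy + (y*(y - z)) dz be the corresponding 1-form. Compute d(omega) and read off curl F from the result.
d(omega) = (2*y - z) dy ∧ dz + (x) dz ∧ dx + (-2*y) dx ∧ dy; curl F = (2*y - z, x, -2*y)

d omega = sum_{i<j} (∂f_j/∂x_i - ∂f_i/∂x_j) dx_i ∧ dx_j. Under the identification (dy ∧ dz, dz ∧ dx, dx ∧ dy) ↔ (e_x, e_y, e_z), the coefficients are exactly the components of curl F. Compute:
  ∂R/∂y - ∂Q/∂z = (2*y - z) - (0) = 2*y - z
  ∂P/∂z - ∂R/∂x = (x) - (0) = x
  ∂Q/∂x - ∂P/∂y = (0) - (2*y) = -2*y.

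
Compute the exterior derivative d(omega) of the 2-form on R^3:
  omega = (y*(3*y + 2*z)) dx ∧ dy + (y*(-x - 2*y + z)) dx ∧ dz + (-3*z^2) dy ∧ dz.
d(omega) = (x + 6*y - z) dx ∧ dy ∧ dz

For a 2-form omega = sum_{i<j} g_{ij} dx_i ∧ dx_j, the exterior derivative is
  d(omega) = sum_{i<j} d(g_{ij}) ∧ dx_i ∧ dx_j = sum_{i<j, k} (∂g_{ij}/∂x_k) dx_k ∧ dx_i ∧ dx_j.
Expand each term, using dx_k ∧ dx_i ∧ dx_j = sgn(permutation) dx_{(a)} ∧ dx_{(b)} ∧ dx_{(c)} with (a < b < c) sorted:
  d(y*(3*y + 2*z)) includes (∂/∂z)(y*(3*y + 2*z)) dz = (2*y) dz, which multiplied by dx ∧ dy gives (2*y) dx ∧ dy ∧ dz
  d(y*(-x - 2*y + z)) includes (∂/∂y)(y*(-x - 2*y + z)) dy = (-x - 4*y + z) dy, which multiplied by dx ∧ dz gives (x + 4*y - z) dx ∧ dy ∧ dz
Collecting like 3-forms: d(omega) = (x + 6*y - z) dx ∧ dy ∧ dz.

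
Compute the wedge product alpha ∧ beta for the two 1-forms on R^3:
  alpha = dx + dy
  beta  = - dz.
alpha ∧ beta = (-1) dx ∧ dz + (-1) dy ∧ dz

Distribute the wedge, using dx_i ∧ dx_j = -dx_j ∧ dx_i and dx_i ∧ dx_i = 0. For each pair (i, j) with i < j, the coefficient of dx_i ∧ dx_j in alpha ∧ beta is (alpha_i * beta_j - alpha_j * beta_i). Collecting: alpha ∧ beta = (-1) dx ∧ dz + (-1) dy ∧ dz.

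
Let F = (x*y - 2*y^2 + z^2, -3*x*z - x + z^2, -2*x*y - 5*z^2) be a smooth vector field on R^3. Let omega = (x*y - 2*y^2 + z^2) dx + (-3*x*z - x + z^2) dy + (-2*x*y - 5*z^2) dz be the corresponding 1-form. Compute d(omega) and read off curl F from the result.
d(omega) = (x - 2*z) dy ∧ dz + (2*y + 2*z) dz ∧ dx + (-x + 4*y - 3*z - 1) dx ∧ dy; curl F = (x - 2*z, 2*y + 2*z, -x + 4*y - 3*z - 1)

d omega = sum_{i<j} (∂f_j/∂x_i - ∂f_i/∂x_j) dx_i ∧ dx_j. Under the identification (dy ∧ dz, dz ∧ dx, dx ∧ dy) ↔ (e_x, e_y, e_z), the coefficients are exactly the components of curl F. Compute:
  ∂R/∂y - ∂Q/∂z = (-2*x) - (-3*x + 2*z) = x - 2*z
  ∂P/∂z - ∂R/∂x = (2*z) - (-2*y) = 2*y + 2*z
  ∂Q/∂x - ∂P/∂y = (-3*z - 1) - (x - 4*y) = -x + 4*y - 3*z - 1.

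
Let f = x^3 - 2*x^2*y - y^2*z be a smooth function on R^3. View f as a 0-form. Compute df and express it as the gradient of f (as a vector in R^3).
df = (x*(3*x - 4*y)) dx + (-2*x^2 - 2*y*z) dy + (-y^2) dz; grad f = (x*(3*x - 4*y), -2*x^2 - 2*y*z, -y^2)

For a 0-form f, d f = (∂f/∂x) dx + (∂f/∂y) dy + (∂f/∂z) dz. The components of the vector representation are exactly the entries of grad f in Cartesian coordinates:
  ∂f/∂x = x*(3*x - 4*y)
  ∂f/∂y = -2*x^2 - 2*y*z
  ∂f/∂z = -y^2.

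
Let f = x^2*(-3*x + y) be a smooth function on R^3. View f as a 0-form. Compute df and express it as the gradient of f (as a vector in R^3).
df = (x*(-9*x + 2*y)) dx + (x^2) dy + (0) dz; grad f = (x*(-9*x + 2*y), x^2, 0)

For a 0-form f, d f = (∂f/∂x) dx + (∂f/∂y) dy + (∂f/∂z) dz. The components of the vector representation are exactly the entries of grad f in Cartesian coordinates:
  ∂f/∂x = x*(-9*x + 2*y)
  ∂f/∂y = x^2
  ∂f/∂z = 0.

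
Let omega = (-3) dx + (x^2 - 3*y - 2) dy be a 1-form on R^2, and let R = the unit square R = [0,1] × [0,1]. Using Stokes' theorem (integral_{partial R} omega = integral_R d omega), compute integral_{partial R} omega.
integral_(partial R) omega = 1

Stokes: integral_partial_R omega = integral_R d omega with d omega = (∂Q/∂x - ∂P/∂y) dx ∧ dy.
  ∂Q/∂x = 2*x
  ∂P/∂y = 0
  integrand = ∂Q/∂x - ∂P/∂y = 2*x.
Integrating over R: integral_0^1 integral_0^1 (2*x) dx dy = 1.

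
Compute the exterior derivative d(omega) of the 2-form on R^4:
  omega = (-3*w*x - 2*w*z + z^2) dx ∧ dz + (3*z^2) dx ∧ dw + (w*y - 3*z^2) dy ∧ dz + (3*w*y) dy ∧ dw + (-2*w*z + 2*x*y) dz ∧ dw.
d(omega) = (-3*x + 2*y - 8*z) dx ∧ dz ∧ dw + (2*x + y) dy ∧ dz ∧ dw

For a 2-form omega = sum_{i<j} g_{ij} dx_i ∧ dx_j, the exterior derivative is
  d(omega) = sum_{i<j} d(g_{ij}) ∧ dx_i ∧ dx_j = sum_{i<j, k} (∂g_{ij}/∂x_k) dx_k ∧ dx_i ∧ dx_j.
Expand each term, using dx_k ∧ dx_i ∧ dx_j = sgn(permutation) dx_{(a)} ∧ dx_{(b)} ∧ dx_{(c)} with (a < b < c) sorted:
  d(-3*w*x - 2*w*z + z^2) includes (∂/∂w)(-3*w*x - 2*w*z + z^2) dw = (-3*x - 2*z) dw, which multiplied by dx ∧ dz gives (-3*x - 2*z) dx ∧ dz ∧ dw
  d(3*z^2) includes (∂/∂z)(3*z^2) dz = (6*z) dz, which multiplied by dx ∧ dw gives (-6*z) dx ∧ dz ∧ dw
  d(w*y - 3*z^2) includes (∂/∂w)(w*y - 3*z^2) dw = (y) dw, which multiplied by dy ∧ dz gives (y) dy ∧ dz ∧ dw
  d(-2*w*z + 2*x*y) includes (∂/∂x)(-2*w*z + 2*x*y) dx = (2*y) dx, which multiplied by dz ∧ dw gives (2*y) dx ∧ dz ∧ dw
  d(-2*w*z + 2*x*y) includes (∂/∂y)(-2*w*z + 2*x*y) dy = (2*x) dy, which multiplied by dz ∧ dw gives (2*x) dy ∧ dz ∧ dw
Collecting like 3-forms: d(omega) = (-3*x + 2*y - 8*z) dx ∧ dz ∧ dw + (2*x + y) dy ∧ dz ∧ dw.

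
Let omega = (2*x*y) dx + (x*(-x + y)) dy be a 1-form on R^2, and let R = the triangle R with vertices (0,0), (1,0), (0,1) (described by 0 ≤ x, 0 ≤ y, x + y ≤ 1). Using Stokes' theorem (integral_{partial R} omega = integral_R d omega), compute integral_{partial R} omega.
integral_(partial R) omega = -1/2

Stokes: integral_partial_R omega = integral_R d omega with d omega = (∂Q/∂x - ∂P/∂y) dx ∧ dy.
  ∂Q/∂x = -2*x + y
  ∂P/∂y = 2*x
  integrand = ∂Q/∂x - ∂P/∂y = -4*x + y.
Integrating over R: integral_0^1 integral_0^{1-x} (-4*x + y) dy dx = -1/2.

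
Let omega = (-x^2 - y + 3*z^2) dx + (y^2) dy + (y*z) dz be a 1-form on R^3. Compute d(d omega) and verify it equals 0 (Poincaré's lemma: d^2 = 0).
d(d omega) = 0

Step 1: d omega = sum_{i<j} (∂f_j/∂x_i - ∂f_i/∂x_j) dx_i ∧ dx_j:
  coeff of dx ∧ dy: 1
  coeff of dx ∧ dz: -6*z
  coeff of dy ∧ dz: z
Step 2: Apply d again to each 2-form coefficient. The only possible 3-form in R^3 is dx ∧ dy ∧ dz, with coefficient
  ∂(coeff of dy∧dz)/∂x - ∂(coeff of dx∧dz)/∂y + ∂(coeff of dx∧dy)/∂z
  = ∂/∂x (z) - ∂/∂y (-6*z) + ∂/∂z (1).
Each of these terms simplifies to sums of mixed partials that cancel in pairs. The result is 0 (by equality of mixed partials for smooth functions — Schwarz / Clairaut).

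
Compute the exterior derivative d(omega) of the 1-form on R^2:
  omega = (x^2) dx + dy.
d(omega) = 0

For a 1-form omega = sum_i f_i dx_i, the exterior derivative is
  d(omega) = sum_{i < j} (∂f_j/∂x_i - ∂f_i/∂x_j) dx_i ∧ dx_j.

Assembling: d(omega) = 0.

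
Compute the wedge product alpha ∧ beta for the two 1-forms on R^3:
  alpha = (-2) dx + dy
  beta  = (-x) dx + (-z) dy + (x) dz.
alpha ∧ beta = (x + 2*z) dx ∧ dy + (-2*x) dx ∧ dz + (x) dy ∧ dz

Distribute the wedge, using dx_i ∧ dx_j = -dx_j ∧ dx_i and dx_i ∧ dx_i = 0. For each pair (i, j) with i < j, the coefficient of dx_i ∧ dx_j in alpha ∧ beta is (alpha_i * beta_j - alpha_j * beta_i). Collecting: alpha ∧ beta = (x + 2*z) dx ∧ dy + (-2*x) dx ∧ dz + (x) dy ∧ dz.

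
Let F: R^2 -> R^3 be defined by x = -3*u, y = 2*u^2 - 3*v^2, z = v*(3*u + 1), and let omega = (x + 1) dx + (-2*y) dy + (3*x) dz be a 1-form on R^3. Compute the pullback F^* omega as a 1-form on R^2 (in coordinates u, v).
F^* omega = (-16*u^3 + 24*u*v^2 - 27*u*v + 9*u - 3) du + (24*u^2*v - 27*u^2 - 9*u - 36*v^3) dv

Using F^*(f dg) = (f ∘ F) d(g ∘ F), substitute each coordinate x_i by F_i(u, v) in f_i, and replace dx_i by d F_i = (∂F_i/∂u) du + (∂F_i/∂v) dv.
  For the x component: f_1(F) = 1 - 3*u; d F_1 = (-3) du + (0) dv
  For the y component: f_2(F) = -4*u^2 + 6*v^2; d F_2 = (4*u) du + (-6*v) dv
  For the z component: f_3(F) = -9*u; d F_3 = (3*v) du + (3*u + 1) dv
Combining and collecting du, dv coefficients:
  coeff of du: -16*u^3 + 24*u*v^2 - 27*u*v + 9*u - 3
  coeff of dv: 24*u^2*v - 27*u^2 - 9*u - 36*v^3
F^* omega = (-16*u^3 + 24*u*v^2 - 27*u*v + 9*u - 3) du + (24*u^2*v - 27*u^2 - 9*u - 36*v^3) dv.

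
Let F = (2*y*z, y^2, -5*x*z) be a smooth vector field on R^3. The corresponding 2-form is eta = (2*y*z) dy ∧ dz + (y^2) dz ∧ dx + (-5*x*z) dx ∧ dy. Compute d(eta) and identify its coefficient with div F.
d(eta) = (-5*x + 2*y) dx ∧ dy ∧ dz; div F = -5*x + 2*y

For a 2-form in R^3 of the form above, applying d gives a 3-form with coefficient ∂P/∂x + ∂Q/∂y + ∂R/∂z:
  ∂P/∂x = 0
  ∂Q/∂y = 2*y
  ∂R/∂z = -5*x
Sum = -5*x + 2*y, which is exactly div F.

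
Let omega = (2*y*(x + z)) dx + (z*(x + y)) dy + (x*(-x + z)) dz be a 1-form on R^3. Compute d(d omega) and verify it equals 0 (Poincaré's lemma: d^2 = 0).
d(d omega) = 0

Step 1: d omega = sum_{i<j} (∂f_j/∂x_i - ∂f_i/∂x_j) dx_i ∧ dx_j:
  coeff of dx ∧ dy: -2*x - z
  coeff of dx ∧ dz: -2*x - 2*y + z
  coeff of dy ∧ dz: -x - y
Step 2: Apply d again to each 2-form coefficient. The only possible 3-form in R^3 is dx ∧ dy ∧ dz, with coefficient
  ∂(coeff of dy∧dz)/∂x - ∂(coeff of dx∧dz)/∂y + ∂(coeff of dx∧dy)/∂z
  = ∂/∂x (-x - y) - ∂/∂y (-2*x - 2*y + z) + ∂/∂z (-2*x - z).
Each of these terms simplifies to sums of mixed partials that cancel in pairs. The result is 0 (by equality of mixed partials for smooth functions — Schwarz / Clairaut).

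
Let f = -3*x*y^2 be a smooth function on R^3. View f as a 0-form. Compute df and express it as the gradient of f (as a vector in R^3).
df = (-3*y^2) dx + (-6*x*y) dy + (0) dz; grad f = (-3*y^2, -6*x*y, 0)

For a 0-form f, d f = (∂f/∂x) dx + (∂f/∂y) dy + (∂f/∂z) dz. The components of the vector representation are exactly the entries of grad f in Cartesian coordinates:
  ∂f/∂x = -3*y^2
  ∂f/∂y = -6*x*y
  ∂f/∂z = 0.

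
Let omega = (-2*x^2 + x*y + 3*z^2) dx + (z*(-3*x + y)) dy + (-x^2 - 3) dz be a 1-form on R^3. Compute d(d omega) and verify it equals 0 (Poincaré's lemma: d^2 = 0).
d(d omega) = 0

Step 1: d omega = sum_{i<j} (∂f_j/∂x_i - ∂f_i/∂x_j) dx_i ∧ dx_j:
  coeff of dx ∧ dy: -x - 3*z
  coeff of dx ∧ dz: -2*x - 6*z
  coeff of dy ∧ dz: 3*x - y
Step 2: Apply d again to each 2-form coefficient. The only possible 3-form in R^3 is dx ∧ dy ∧ dz, with coefficient
  ∂(coeff of dy∧dz)/∂x - ∂(coeff of dx∧dz)/∂y + ∂(coeff of dx∧dy)/∂z
  = ∂/∂x (3*x - y) - ∂/∂y (-2*x - 6*z) + ∂/∂z (-x - 3*z).
Each of these terms simplifies to sums of mixed partials that cancel in pairs. The result is 0 (by equality of mixed partials for smooth functions — Schwarz / Clairaut).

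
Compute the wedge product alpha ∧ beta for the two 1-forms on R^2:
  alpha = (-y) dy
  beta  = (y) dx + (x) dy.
alpha ∧ beta = (y^2) dx ∧ dy

Distribute the wedge, using dx_i ∧ dx_j = -dx_j ∧ dx_i and dx_i ∧ dx_i = 0. For each pair (i, j) with i < j, the coefficient of dx_i ∧ dx_j in alpha ∧ beta is (alpha_i * beta_j - alpha_j * beta_i). Collecting: alpha ∧ beta = (y^2) dx ∧ dy.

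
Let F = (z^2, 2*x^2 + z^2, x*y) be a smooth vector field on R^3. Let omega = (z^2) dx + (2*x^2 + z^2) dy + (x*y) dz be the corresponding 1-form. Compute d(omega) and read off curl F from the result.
d(omega) = (x - 2*z) dy ∧ dz + (-y + 2*z) dz ∧ dx + (4*x) dx ∧ dy; curl F = (x - 2*z, -y + 2*z, 4*x)

d omega = sum_{i<j} (∂f_j/∂x_i - ∂f_i/∂x_j) dx_i ∧ dx_j. Under the identification (dy ∧ dz, dz ∧ dx, dx ∧ dy) ↔ (e_x, e_y, e_z), the coefficients are exactly the components of curl F. Compute:
  ∂R/∂y - ∂Q/∂z = (x) - (2*z) = x - 2*z
  ∂P/∂z - ∂R/∂x = (2*z) - (y) = -y + 2*z
  ∂Q/∂x - ∂P/∂y = (4*x) - (0) = 4*x.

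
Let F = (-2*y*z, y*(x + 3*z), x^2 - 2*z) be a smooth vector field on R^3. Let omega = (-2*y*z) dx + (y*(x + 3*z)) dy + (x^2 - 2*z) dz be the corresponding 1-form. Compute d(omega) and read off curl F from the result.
d(omega) = (-3*y) dy ∧ dz + (-2*x - 2*y) dz ∧ dx + (y + 2*z) dx ∧ dy; curl F = (-3*y, -2*x - 2*y, y + 2*z)

d omega = sum_{i<j} (∂f_j/∂x_i - ∂f_i/∂x_j) dx_i ∧ dx_j. Under the identification (dy ∧ dz, dz ∧ dx, dx ∧ dy) ↔ (e_x, e_y, e_z), the coefficients are exactly the components of curl F. Compute:
  ∂R/∂y - ∂Q/∂z = (0) - (3*y) = -3*y
  ∂P/∂z - ∂R/∂x = (-2*y) - (2*x) = -2*x - 2*y
  ∂Q/∂x - ∂P/∂y = (y) - (-2*z) = y + 2*z.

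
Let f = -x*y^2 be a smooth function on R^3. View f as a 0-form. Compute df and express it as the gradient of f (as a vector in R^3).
df = (-y^2) dx + (-2*x*y) dy + (0) dz; grad f = (-y^2, -2*x*y, 0)

For a 0-form f, d f = (∂f/∂x) dx + (∂f/∂y) dy + (∂f/∂z) dz. The components of the vector representation are exactly the entries of grad f in Cartesian coordinates:
  ∂f/∂x = -y^2
  ∂f/∂y = -2*x*y
  ∂f/∂z = 0.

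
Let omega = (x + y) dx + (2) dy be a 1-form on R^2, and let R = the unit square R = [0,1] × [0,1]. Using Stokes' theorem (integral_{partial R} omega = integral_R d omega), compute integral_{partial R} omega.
integral_(partial R) omega = -1

Stokes: integral_partial_R omega = integral_R d omega with d omega = (∂Q/∂x - ∂P/∂y) dx ∧ dy.
  ∂Q/∂x = 0
  ∂P/∂y = 1
  integrand = ∂Q/∂x - ∂P/∂y = -1.
Integrating over R: integral_0^1 integral_0^1 (-1) dx dy = -1.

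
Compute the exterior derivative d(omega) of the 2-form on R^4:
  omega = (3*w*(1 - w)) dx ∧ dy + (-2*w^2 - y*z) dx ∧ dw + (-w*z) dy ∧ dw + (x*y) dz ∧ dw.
d(omega) = (-6*w + z + 3) dx ∧ dy ∧ dw + (2*y) dx ∧ dz ∧ dw + (w + x) dy ∧ dz ∧ dw

For a 2-form omega = sum_{i<j} g_{ij} dx_i ∧ dx_j, the exterior derivative is
  d(omega) = sum_{i<j} d(g_{ij}) ∧ dx_i ∧ dx_j = sum_{i<j, k} (∂g_{ij}/∂x_k) dx_k ∧ dx_i ∧ dx_j.
Expand each term, using dx_k ∧ dx_i ∧ dx_j = sgn(permutation) dx_{(a)} ∧ dx_{(b)} ∧ dx_{(c)} with (a < b < c) sorted:
  d(3*w*(1 - w)) includes (∂/∂w)(3*w*(1 - w)) dw = (3 - 6*w) dw, which multiplied by dx ∧ dy gives (3 - 6*w) dx ∧ dy ∧ dw
  d(-2*w^2 - y*z) includes (∂/∂y)(-2*w^2 - y*z) dy = (-z) dy, which multiplied by dx ∧ dw gives (z) dx ∧ dy ∧ dw
  d(-2*w^2 - y*z) includes (∂/∂z)(-2*w^2 - y*z) dz = (-y) dz, which multiplied by dx ∧ dw gives (y) dx ∧ dz ∧ dw
  d(-w*z) includes (∂/∂z)(-w*z) dz = (-w) dz, which multiplied by dy ∧ dw gives (w) dy ∧ dz ∧ dw
  d(x*y) includes (∂/∂x)(x*y) dx = (y) dx, which multiplied by dz ∧ dw gives (y) dx ∧ dz ∧ dw
  d(x*y) includes (∂/∂y)(x*y) dy = (x) dy, which multiplied by dz ∧ dw gives (x) dy ∧ dz ∧ dw
Collecting like 3-forms: d(omega) = (-6*w + z + 3) dx ∧ dy ∧ dw + (2*y) dx ∧ dz ∧ dw + (w + x) dy ∧ dz ∧ dw.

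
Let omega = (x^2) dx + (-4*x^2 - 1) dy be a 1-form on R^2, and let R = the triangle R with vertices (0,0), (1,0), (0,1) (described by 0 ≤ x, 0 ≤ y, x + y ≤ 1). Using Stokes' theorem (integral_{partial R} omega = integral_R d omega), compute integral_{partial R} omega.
integral_(partial R) omega = -4/3

Stokes: integral_partial_R omega = integral_R d omega with d omega = (∂Q/∂x - ∂P/∂y) dx ∧ dy.
  ∂Q/∂x = -8*x
  ∂P/∂y = 0
  integrand = ∂Q/∂x - ∂P/∂y = -8*x.
Integrating over R: integral_0^1 integral_0^{1-x} (-8*x) dy dx = -4/3.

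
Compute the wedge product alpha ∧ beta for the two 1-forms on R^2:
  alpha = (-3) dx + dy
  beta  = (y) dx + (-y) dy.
alpha ∧ beta = (2*y) dx ∧ dy

Distribute the wedge, using dx_i ∧ dx_j = -dx_j ∧ dx_i and dx_i ∧ dx_i = 0. For each pair (i, j) with i < j, the coefficient of dx_i ∧ dx_j in alpha ∧ beta is (alpha_i * beta_j - alpha_j * beta_i). Collecting: alpha ∧ beta = (2*y) dx ∧ dy.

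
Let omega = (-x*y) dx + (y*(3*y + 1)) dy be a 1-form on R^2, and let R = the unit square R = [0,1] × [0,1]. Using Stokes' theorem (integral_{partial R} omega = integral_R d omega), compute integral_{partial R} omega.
integral_(partial R) omega = 1/2

Stokes: integral_partial_R omega = integral_R d omega with d omega = (∂Q/∂x - ∂P/∂y) dx ∧ dy.
  ∂Q/∂x = 0
  ∂P/∂y = -x
  integrand = ∂Q/∂x - ∂P/∂y = x.
Integrating over R: integral_0^1 integral_0^1 (x) dx dy = 1/2.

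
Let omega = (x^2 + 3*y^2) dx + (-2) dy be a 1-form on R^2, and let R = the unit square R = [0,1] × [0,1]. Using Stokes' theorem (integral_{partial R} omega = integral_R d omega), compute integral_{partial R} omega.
integral_(partial R) omega = -3

Stokes: integral_partial_R omega = integral_R d omega with d omega = (∂Q/∂x - ∂P/∂y) dx ∧ dy.
  ∂Q/∂x = 0
  ∂P/∂y = 6*y
  integrand = ∂Q/∂x - ∂P/∂y = -6*y.
Integrating over R: integral_0^1 integral_0^1 (-6*y) dx dy = -3.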